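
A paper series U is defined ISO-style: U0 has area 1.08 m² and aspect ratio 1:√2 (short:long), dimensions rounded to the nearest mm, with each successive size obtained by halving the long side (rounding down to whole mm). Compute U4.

Let U0's short side be w mm. w · w√2 = 1.08 m² = 1,080,000 mm², so w ≈ 873.9 mm and w√2 ≈ 1235.9 mm → U0 = 874 × 1236 mm.
U1: ⌊1236/2⌋ × 874 = 618 × 874 mm
U2: ⌊874/2⌋ × 618 = 437 × 618 mm
U3: ⌊618/2⌋ × 437 = 309 × 437 mm
U4: ⌊437/2⌋ × 309 = 218 × 309 mm

218 × 309 mm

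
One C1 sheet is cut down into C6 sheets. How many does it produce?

32

C1 = 648 × 917 mm; C6 = 114 × 162 mm.
Each halving step doubles the count; 5 steps from C1 to C6.
2^5 = 32.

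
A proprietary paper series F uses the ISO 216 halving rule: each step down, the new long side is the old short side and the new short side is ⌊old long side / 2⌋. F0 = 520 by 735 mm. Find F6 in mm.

F1: ⌊735/2⌋ × 520 = 367 × 520 mm
F2: ⌊520/2⌋ × 367 = 260 × 367 mm
F3: ⌊367/2⌋ × 260 = 183 × 260 mm
F4: ⌊260/2⌋ × 183 = 130 × 183 mm
F5: ⌊183/2⌋ × 130 = 91 × 130 mm
F6: ⌊130/2⌋ × 91 = 65 × 91 mm

65 × 91 mm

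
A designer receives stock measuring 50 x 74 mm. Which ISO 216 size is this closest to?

A8 (52 × 74 mm)

Aspect ratio 74/50 ≈ 1.480 (ISO target is √2 ≈ 1.414).
In the A-series (A0 area = 1 m²): A8 = 52 × 74 mm.
Off by 2 mm total — nearest standard size.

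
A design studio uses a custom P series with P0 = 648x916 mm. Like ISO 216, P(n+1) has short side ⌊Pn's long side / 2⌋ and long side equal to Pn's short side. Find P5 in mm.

P1: ⌊916/2⌋ × 648 = 458 × 648 mm
P2: ⌊648/2⌋ × 458 = 324 × 458 mm
P3: ⌊458/2⌋ × 324 = 229 × 324 mm
P4: ⌊324/2⌋ × 229 = 162 × 229 mm
P5: ⌊229/2⌋ × 162 = 114 × 162 mm

114 × 162 mm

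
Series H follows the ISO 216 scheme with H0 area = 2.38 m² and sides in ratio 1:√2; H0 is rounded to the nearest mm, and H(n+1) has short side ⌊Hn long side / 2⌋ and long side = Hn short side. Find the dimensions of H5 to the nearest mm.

Let H0's short side be w mm. w · w√2 = 2.38 m² = 2,380,000 mm², so w ≈ 1297.3 mm and w√2 ≈ 1834.6 mm → H0 = 1297 × 1835 mm.
H1: ⌊1835/2⌋ × 1297 = 917 × 1297 mm
H2: ⌊1297/2⌋ × 917 = 648 × 917 mm
H3: ⌊917/2⌋ × 648 = 458 × 648 mm
H4: ⌊648/2⌋ × 458 = 324 × 458 mm
H5: ⌊458/2⌋ × 324 = 229 × 324 mm

229 × 324 mm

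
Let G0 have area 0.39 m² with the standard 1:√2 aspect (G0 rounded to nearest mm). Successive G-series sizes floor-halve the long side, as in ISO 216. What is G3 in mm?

185 × 262 mm

Let G0's short side be w mm. w · w√2 = 0.39 m² = 390,000 mm², so w ≈ 525.1 mm and w√2 ≈ 742.7 mm → G0 = 525 × 743 mm.
G1: ⌊743/2⌋ × 525 = 371 × 525 mm
G2: ⌊525/2⌋ × 371 = 262 × 371 mm
G3: ⌊371/2⌋ × 262 = 185 × 262 mm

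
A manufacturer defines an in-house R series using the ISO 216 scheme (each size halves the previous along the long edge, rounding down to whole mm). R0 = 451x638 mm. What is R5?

79 × 112 mm

R1 = 319 × 451 mm (from R0 by 1 halving).
R2: ⌊451/2⌋ × 319 = 225 × 319 mm
R3: ⌊319/2⌋ × 225 = 159 × 225 mm
R4: ⌊225/2⌋ × 159 = 112 × 159 mm
R5: ⌊159/2⌋ × 112 = 79 × 112 mm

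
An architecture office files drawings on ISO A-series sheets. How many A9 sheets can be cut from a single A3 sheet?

A3 = 297 × 420 mm; A9 = 37 × 52 mm.
Each halving step doubles the count; 6 steps from A3 to A9.
2^6 = 64.

64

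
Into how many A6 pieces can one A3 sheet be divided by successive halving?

8

Each ISO step halves the sheet: 1 × A3 → 2 × A4 → 4 × A5 → 8 × A6
From A3 to A6 is 3 halving steps: 2^3 = 8.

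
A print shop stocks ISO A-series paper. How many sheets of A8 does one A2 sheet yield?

64

A2 = 420 × 594 mm; A8 = 52 × 74 mm.
Each halving step doubles the count; 6 steps from A2 to A8.
2^6 = 64.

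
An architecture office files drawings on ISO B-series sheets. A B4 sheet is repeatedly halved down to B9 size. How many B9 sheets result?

32

Each ISO step halves the sheet: 1 × B4 → 2 × B5 → 4 × B6 → 8 × B7 → …
From B4 to B9 is 5 halving steps: 2^5 = 32.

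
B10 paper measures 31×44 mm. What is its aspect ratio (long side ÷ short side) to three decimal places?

1.419

44 / 31 = 1.419
ISO 216 targets √2 ≈ 1.414; the +0.005 deviation is from mm rounding.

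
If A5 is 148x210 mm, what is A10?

A6: ⌊210/2⌋ × 148 = 105 × 148 mm
A7: ⌊148/2⌋ × 105 = 74 × 105 mm
A8: ⌊105/2⌋ × 74 = 52 × 74 mm
A9: ⌊74/2⌋ × 52 = 37 × 52 mm
A10: ⌊52/2⌋ × 37 = 26 × 37 mm

26 × 37 mm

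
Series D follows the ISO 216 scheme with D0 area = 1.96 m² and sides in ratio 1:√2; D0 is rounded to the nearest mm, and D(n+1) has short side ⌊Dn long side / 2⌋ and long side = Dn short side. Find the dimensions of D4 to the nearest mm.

Let D0's short side be w mm. w · w√2 = 1.96 m² = 1,960,000 mm², so w ≈ 1177.3 mm and w√2 ≈ 1664.9 mm → D0 = 1177 × 1665 mm.
D1: ⌊1665/2⌋ × 1177 = 832 × 1177 mm
D2: ⌊1177/2⌋ × 832 = 588 × 832 mm
D3: ⌊832/2⌋ × 588 = 416 × 588 mm
D4: ⌊588/2⌋ × 416 = 294 × 416 mm

294 × 416 mm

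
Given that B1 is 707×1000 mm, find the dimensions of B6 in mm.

125 × 176 mm

B2: ⌊1000/2⌋ × 707 = 500 × 707 mm
B3: ⌊707/2⌋ × 500 = 353 × 500 mm
B4: ⌊500/2⌋ × 353 = 250 × 353 mm
B5: ⌊353/2⌋ × 250 = 176 × 250 mm
B6: ⌊250/2⌋ × 176 = 125 × 176 mm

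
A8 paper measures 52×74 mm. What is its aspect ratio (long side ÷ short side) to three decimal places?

1.423

74 / 52 = 1.423
ISO 216 targets √2 ≈ 1.414; the +0.009 deviation is from mm rounding.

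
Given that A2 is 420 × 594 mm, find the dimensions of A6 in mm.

105 × 148 mm

A3: ⌊594/2⌋ × 420 = 297 × 420 mm
A4: ⌊420/2⌋ × 297 = 210 × 297 mm
A5: ⌊297/2⌋ × 210 = 148 × 210 mm
A6: ⌊210/2⌋ × 148 = 105 × 148 mm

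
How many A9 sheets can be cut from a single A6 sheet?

Each ISO step halves the sheet: 1 × A6 → 2 × A7 → 4 × A8 → 8 × A9
From A6 to A9 is 3 halving steps: 2^3 = 8.

8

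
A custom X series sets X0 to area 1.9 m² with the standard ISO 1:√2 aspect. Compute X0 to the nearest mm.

Let the short side be w mm. Then w · w√2 = 1.9 m² = 1,900,000 mm².
w² = 1,900,000/√2, so w ≈ 1159.1 mm; long side = w√2 ≈ 1639.2 mm.

1159 × 1639 mm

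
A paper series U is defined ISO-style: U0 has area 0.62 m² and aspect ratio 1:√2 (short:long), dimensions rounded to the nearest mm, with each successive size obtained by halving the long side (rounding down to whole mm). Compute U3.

Let U0's short side be w mm. w · w√2 = 0.62 m² = 620,000 mm², so w ≈ 662.1 mm and w√2 ≈ 936.4 mm → U0 = 662 × 936 mm.
U1: ⌊936/2⌋ × 662 = 468 × 662 mm
U2: ⌊662/2⌋ × 468 = 331 × 468 mm
U3: ⌊468/2⌋ × 331 = 234 × 331 mm

234 × 331 mm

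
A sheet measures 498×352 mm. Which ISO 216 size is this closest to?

Aspect ratio 498/352 ≈ 1.415 — close to the ISO √2 ≈ 1.414.
In the B-series (B0 = 1000 × 1414 mm): B3 = 353 × 500 mm.
Off by 3 mm total — nearest standard size.

B3 (353 × 500 mm)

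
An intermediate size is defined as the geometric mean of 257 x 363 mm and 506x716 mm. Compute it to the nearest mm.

361 × 510 mm

Short side: √(257 · 506) = √130042 ≈ 360.6 → 361 mm
Long side: √(363 · 716) = √259908 ≈ 509.8 → 510 mm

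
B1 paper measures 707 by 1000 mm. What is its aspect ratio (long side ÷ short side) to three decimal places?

1.414

1000 / 707 = 1.414
Matches √2 ≈ 1.414 — the ISO 216 defining ratio.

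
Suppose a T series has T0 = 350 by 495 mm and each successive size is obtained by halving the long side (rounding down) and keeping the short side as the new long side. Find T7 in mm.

30 × 43 mm

T1 = 247 × 350 mm (from T0 by 1 halving).
T2: ⌊350/2⌋ × 247 = 175 × 247 mm
T3: ⌊247/2⌋ × 175 = 123 × 175 mm
T4: ⌊175/2⌋ × 123 = 87 × 123 mm
T5: ⌊123/2⌋ × 87 = 61 × 87 mm
T6: ⌊87/2⌋ × 61 = 43 × 61 mm
T7: ⌊61/2⌋ × 43 = 30 × 43 mm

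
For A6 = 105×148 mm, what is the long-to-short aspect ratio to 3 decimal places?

1.410

148 / 105 = 1.410
ISO 216 targets √2 ≈ 1.414; the -0.005 deviation is from mm rounding.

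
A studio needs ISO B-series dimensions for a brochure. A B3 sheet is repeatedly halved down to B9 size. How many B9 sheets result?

64

Each ISO step halves the sheet: 1 × B3 → 2 × B4 → 4 × B5 → 8 × B6 → …
From B3 to B9 is 6 halving steps: 2^6 = 64.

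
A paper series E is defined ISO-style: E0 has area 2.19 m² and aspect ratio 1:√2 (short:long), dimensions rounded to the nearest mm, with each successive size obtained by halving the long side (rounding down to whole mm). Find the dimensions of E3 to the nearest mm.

Let E0's short side be w mm. w · w√2 = 2.19 m² = 2,190,000 mm², so w ≈ 1244.4 mm and w√2 ≈ 1759.9 mm → E0 = 1244 × 1760 mm.
E1: ⌊1760/2⌋ × 1244 = 880 × 1244 mm
E2: ⌊1244/2⌋ × 880 = 622 × 880 mm
E3: ⌊880/2⌋ × 622 = 440 × 622 mm

440 × 622 mm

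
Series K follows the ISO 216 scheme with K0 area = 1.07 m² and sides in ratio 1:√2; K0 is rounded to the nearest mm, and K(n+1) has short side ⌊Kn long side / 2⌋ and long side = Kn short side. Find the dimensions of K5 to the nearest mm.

153 × 217 mm

Let K0's short side be w mm. w · w√2 = 1.07 m² = 1,070,000 mm², so w ≈ 869.8 mm and w√2 ≈ 1230.1 mm → K0 = 870 × 1230 mm.
K1: ⌊1230/2⌋ × 870 = 615 × 870 mm
K2: ⌊870/2⌋ × 615 = 435 × 615 mm
K3: ⌊615/2⌋ × 435 = 307 × 435 mm
K4: ⌊435/2⌋ × 307 = 217 × 307 mm
K5: ⌊307/2⌋ × 217 = 153 × 217 mm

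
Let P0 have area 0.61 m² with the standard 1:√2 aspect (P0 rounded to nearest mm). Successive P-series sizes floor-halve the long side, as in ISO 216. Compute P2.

Let P0's short side be w mm. w · w√2 = 0.61 m² = 610,000 mm², so w ≈ 656.8 mm and w√2 ≈ 928.8 mm → P0 = 657 × 929 mm.
P1: ⌊929/2⌋ × 657 = 464 × 657 mm
P2: ⌊657/2⌋ × 464 = 328 × 464 mm

328 × 464 mm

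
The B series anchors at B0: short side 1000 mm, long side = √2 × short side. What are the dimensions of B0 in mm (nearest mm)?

1000 × 1414 mm

Short side = 1000 mm; long side = 1000√2 ≈ 1414.2 mm.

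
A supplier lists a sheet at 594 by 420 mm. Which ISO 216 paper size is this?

A2 (420 × 594 mm)

Aspect ratio 594/420 ≈ 1.414 — close to the ISO √2 ≈ 1.414.
In the A-series (A0 area = 1 m²): A2 = 420 × 594 mm.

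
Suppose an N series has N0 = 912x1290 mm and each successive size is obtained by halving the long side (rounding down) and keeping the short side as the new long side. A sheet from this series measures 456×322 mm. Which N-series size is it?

N0: 912 × 1290 mm
N1: 645 × 912 mm
N2: 456 × 645 mm
N3: 322 × 456 mm
N4: 228 × 322 mm
→ matches N3.

N3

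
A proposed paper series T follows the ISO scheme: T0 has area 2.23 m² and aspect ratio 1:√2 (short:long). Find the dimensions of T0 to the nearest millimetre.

Let the short side be w mm. Then w · w√2 = 2.23 m² = 2,230,000 mm².
w² = 2,230,000/√2, so w ≈ 1255.7 mm; long side = w√2 ≈ 1775.9 mm.

1256 × 1776 mm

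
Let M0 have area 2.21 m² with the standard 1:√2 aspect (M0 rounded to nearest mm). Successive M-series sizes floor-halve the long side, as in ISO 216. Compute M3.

442 × 625 mm

Let M0's short side be w mm. w · w√2 = 2.21 m² = 2,210,000 mm², so w ≈ 1250.1 mm and w√2 ≈ 1767.9 mm → M0 = 1250 × 1768 mm.
M1: ⌊1768/2⌋ × 1250 = 884 × 1250 mm
M2: ⌊1250/2⌋ × 884 = 625 × 884 mm
M3: ⌊884/2⌋ × 625 = 442 × 625 mm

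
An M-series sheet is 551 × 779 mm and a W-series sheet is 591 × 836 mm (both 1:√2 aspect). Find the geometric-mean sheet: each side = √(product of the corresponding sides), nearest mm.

Short side: √(551 · 591) = √325641 ≈ 570.6 → 571 mm
Long side: √(779 · 836) = √651244 ≈ 807.0 → 807 mm

571 × 807 mm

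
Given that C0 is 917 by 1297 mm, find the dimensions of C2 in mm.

C1: ⌊1297/2⌋ × 917 = 648 × 917 mm
C2: ⌊917/2⌋ × 648 = 458 × 648 mm

458 × 648 mm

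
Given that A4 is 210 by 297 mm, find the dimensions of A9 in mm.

A5: ⌊297/2⌋ × 210 = 148 × 210 mm
A6: ⌊210/2⌋ × 148 = 105 × 148 mm
A7: ⌊148/2⌋ × 105 = 74 × 105 mm
A8: ⌊105/2⌋ × 74 = 52 × 74 mm
A9: ⌊74/2⌋ × 52 = 37 × 52 mm

37 × 52 mm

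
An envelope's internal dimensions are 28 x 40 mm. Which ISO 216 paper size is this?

Aspect ratio 40/28 ≈ 1.429 — close to the ISO √2 ≈ 1.414.
In the C-series (envelope sizes, between A and B): C10 = 28 × 40 mm.

C10 (28 × 40 mm)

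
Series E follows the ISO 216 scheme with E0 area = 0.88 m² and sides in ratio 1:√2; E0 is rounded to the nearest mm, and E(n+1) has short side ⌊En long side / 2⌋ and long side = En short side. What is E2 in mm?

Let E0's short side be w mm. w · w√2 = 0.88 m² = 880,000 mm², so w ≈ 788.8 mm and w√2 ≈ 1115.6 mm → E0 = 789 × 1116 mm.
E1: ⌊1116/2⌋ × 789 = 558 × 789 mm
E2: ⌊789/2⌋ × 558 = 394 × 558 mm

394 × 558 mm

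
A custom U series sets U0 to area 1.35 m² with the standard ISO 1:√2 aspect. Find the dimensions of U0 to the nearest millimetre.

Let the short side be w mm. Then w · w√2 = 1.35 m² = 1,350,000 mm².
w² = 1,350,000/√2, so w ≈ 977.0 mm; long side = w√2 ≈ 1381.7 mm.

977 × 1382 mm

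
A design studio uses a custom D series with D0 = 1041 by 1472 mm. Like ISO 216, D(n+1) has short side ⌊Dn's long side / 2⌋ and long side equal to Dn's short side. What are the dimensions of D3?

D1: ⌊1472/2⌋ × 1041 = 736 × 1041 mm
D2: ⌊1041/2⌋ × 736 = 520 × 736 mm
D3: ⌊736/2⌋ × 520 = 368 × 520 mm

368 × 520 mm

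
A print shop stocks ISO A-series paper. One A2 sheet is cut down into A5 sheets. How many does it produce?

A2 = 420 × 594 mm; A5 = 148 × 210 mm.
Each halving step doubles the count; 3 steps from A2 to A5.
2^3 = 8.

8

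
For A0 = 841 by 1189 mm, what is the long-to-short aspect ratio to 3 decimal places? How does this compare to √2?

1.414

1189 / 841 = 1.414
Matches √2 ≈ 1.414 — the ISO 216 defining ratio.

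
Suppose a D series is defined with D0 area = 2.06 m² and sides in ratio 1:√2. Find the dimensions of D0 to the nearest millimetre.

Let the short side be w mm. Then w · w√2 = 2.06 m² = 2,060,000 mm².
w² = 2,060,000/√2, so w ≈ 1206.9 mm; long side = w√2 ≈ 1706.8 mm.

1207 × 1707 mm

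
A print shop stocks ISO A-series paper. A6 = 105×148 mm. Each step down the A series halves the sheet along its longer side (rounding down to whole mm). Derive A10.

A7: ⌊148/2⌋ × 105 = 74 × 105 mm
A8: ⌊105/2⌋ × 74 = 52 × 74 mm
A9: ⌊74/2⌋ × 52 = 37 × 52 mm
A10: ⌊52/2⌋ × 37 = 26 × 37 mm

26 × 37 mm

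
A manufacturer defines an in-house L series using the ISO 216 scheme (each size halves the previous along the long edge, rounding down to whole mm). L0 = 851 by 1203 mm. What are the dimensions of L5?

150 × 212 mm

L1: ⌊1203/2⌋ × 851 = 601 × 851 mm
L2: ⌊851/2⌋ × 601 = 425 × 601 mm
L3: ⌊601/2⌋ × 425 = 300 × 425 mm
L4: ⌊425/2⌋ × 300 = 212 × 300 mm
L5: ⌊300/2⌋ × 212 = 150 × 212 mm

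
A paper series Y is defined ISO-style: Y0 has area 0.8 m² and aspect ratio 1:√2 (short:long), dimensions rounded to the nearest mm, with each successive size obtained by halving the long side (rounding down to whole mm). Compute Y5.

133 × 188 mm

Let Y0's short side be w mm. w · w√2 = 0.8 m² = 800,000 mm², so w ≈ 752.1 mm and w√2 ≈ 1063.7 mm → Y0 = 752 × 1064 mm.
Y1: ⌊1064/2⌋ × 752 = 532 × 752 mm
Y2: ⌊752/2⌋ × 532 = 376 × 532 mm
Y3: ⌊532/2⌋ × 376 = 266 × 376 mm
Y4: ⌊376/2⌋ × 266 = 188 × 266 mm
Y5: ⌊266/2⌋ × 188 = 133 × 188 mm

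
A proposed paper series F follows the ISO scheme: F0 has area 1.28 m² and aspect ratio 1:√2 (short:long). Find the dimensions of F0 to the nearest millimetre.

Let the short side be w mm. Then w · w√2 = 1.28 m² = 1,280,000 mm².
w² = 1,280,000/√2, so w ≈ 951.4 mm; long side = w√2 ≈ 1345.4 mm.

951 × 1345 mm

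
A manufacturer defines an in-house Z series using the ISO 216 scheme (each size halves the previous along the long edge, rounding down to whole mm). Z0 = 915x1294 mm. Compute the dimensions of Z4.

228 × 323 mm

Z1 = 647 × 915 mm (from Z0 by 1 halving).
Z2: ⌊915/2⌋ × 647 = 457 × 647 mm
Z3: ⌊647/2⌋ × 457 = 323 × 457 mm
Z4: ⌊457/2⌋ × 323 = 228 × 323 mm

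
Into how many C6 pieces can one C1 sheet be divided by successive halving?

32

C1 = 648 × 917 mm; C6 = 114 × 162 mm.
Each halving step doubles the count; 5 steps from C1 to C6.
2^5 = 32.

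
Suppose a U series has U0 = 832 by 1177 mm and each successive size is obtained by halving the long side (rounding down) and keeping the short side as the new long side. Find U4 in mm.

U1 = 588 × 832 mm (from U0 by 1 halving).
U2: ⌊832/2⌋ × 588 = 416 × 588 mm
U3: ⌊588/2⌋ × 416 = 294 × 416 mm
U4: ⌊416/2⌋ × 294 = 208 × 294 mm

208 × 294 mm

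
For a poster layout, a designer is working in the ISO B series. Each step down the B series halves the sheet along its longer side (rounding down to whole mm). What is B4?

B0 = 1000 × 1414 mm (B0 has a 1000 mm short side, aspect 1:√2).
B1: ⌊1414/2⌋ × 1000 = 707 × 1000 mm
B2: ⌊1000/2⌋ × 707 = 500 × 707 mm
B3: ⌊707/2⌋ × 500 = 353 × 500 mm
B4: ⌊500/2⌋ × 353 = 250 × 353 mm

250 × 353 mm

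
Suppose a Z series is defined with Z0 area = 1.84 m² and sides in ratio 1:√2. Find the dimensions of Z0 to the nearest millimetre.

Let the short side be w mm. Then w · w√2 = 1.84 m² = 1,840,000 mm².
w² = 1,840,000/√2, so w ≈ 1140.6 mm; long side = w√2 ≈ 1613.1 mm.

1141 × 1613 mm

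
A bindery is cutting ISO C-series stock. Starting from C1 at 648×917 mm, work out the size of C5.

162 × 229 mm

C2: ⌊917/2⌋ × 648 = 458 × 648 mm
C3: ⌊648/2⌋ × 458 = 324 × 458 mm
C4: ⌊458/2⌋ × 324 = 229 × 324 mm
C5: ⌊324/2⌋ × 229 = 162 × 229 mm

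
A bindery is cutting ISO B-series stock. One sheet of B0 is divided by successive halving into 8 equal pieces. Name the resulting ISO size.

B3

8 = 2^3, so 3 halving steps.
B0 → B1 → … → B3 after 3 steps.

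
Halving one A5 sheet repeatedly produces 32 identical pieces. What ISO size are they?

32 = 2^5, so 5 halving steps.
A5 → A6 → … → A10 after 5 steps.

A10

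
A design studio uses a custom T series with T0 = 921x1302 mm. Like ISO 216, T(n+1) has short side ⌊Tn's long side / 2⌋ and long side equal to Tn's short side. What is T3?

T1: ⌊1302/2⌋ × 921 = 651 × 921 mm
T2: ⌊921/2⌋ × 651 = 460 × 651 mm
T3: ⌊651/2⌋ × 460 = 325 × 460 mm

325 × 460 mm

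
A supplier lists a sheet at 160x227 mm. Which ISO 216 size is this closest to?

Aspect ratio 227/160 ≈ 1.419 — close to the ISO √2 ≈ 1.414.
In the C-series (envelope sizes, between A and B): C5 = 162 × 229 mm.
Off by 4 mm total — nearest standard size.

C5 (162 × 229 mm)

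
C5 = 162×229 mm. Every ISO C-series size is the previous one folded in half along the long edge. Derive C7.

81 × 114 mm

C6: ⌊229/2⌋ × 162 = 114 × 162 mm
C7: ⌊162/2⌋ × 114 = 81 × 114 mm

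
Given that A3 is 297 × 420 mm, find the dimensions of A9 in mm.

37 × 52 mm

A4: ⌊420/2⌋ × 297 = 210 × 297 mm
A5: ⌊297/2⌋ × 210 = 148 × 210 mm
A6: ⌊210/2⌋ × 148 = 105 × 148 mm
A7: ⌊148/2⌋ × 105 = 74 × 105 mm
A8: ⌊105/2⌋ × 74 = 52 × 74 mm
A9: ⌊74/2⌋ × 52 = 37 × 52 mm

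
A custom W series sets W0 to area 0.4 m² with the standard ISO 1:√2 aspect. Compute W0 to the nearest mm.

532 × 752 mm

Let the short side be w mm. Then w · w√2 = 0.4 m² = 400,000 mm².
w² = 400,000/√2, so w ≈ 531.8 mm; long side = w√2 ≈ 752.1 mm.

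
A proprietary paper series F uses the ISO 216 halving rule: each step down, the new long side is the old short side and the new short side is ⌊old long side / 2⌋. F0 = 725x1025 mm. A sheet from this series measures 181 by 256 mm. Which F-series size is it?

F4

F0: 725 × 1025 mm
F1: 512 × 725 mm
F2: 362 × 512 mm
F3: 256 × 362 mm
F4: 181 × 256 mm
F5: 128 × 181 mm
→ matches F4.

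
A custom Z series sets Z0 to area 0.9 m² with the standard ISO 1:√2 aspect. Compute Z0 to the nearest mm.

Let the short side be w mm. Then w · w√2 = 0.9 m² = 900,000 mm².
w² = 900,000/√2, so w ≈ 797.7 mm; long side = w√2 ≈ 1128.2 mm.

798 × 1128 mm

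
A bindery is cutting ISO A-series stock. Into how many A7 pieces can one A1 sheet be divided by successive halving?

Each ISO step halves the sheet: 1 × A1 → 2 × A2 → 4 × A3 → 8 × A4 → …
From A1 to A7 is 6 halving steps: 2^6 = 64.

64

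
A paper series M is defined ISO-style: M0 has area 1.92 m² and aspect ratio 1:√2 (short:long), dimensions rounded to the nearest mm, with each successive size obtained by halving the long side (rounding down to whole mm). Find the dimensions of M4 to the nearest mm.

291 × 412 mm

Let M0's short side be w mm. w · w√2 = 1.92 m² = 1,920,000 mm², so w ≈ 1165.2 mm and w√2 ≈ 1647.8 mm → M0 = 1165 × 1648 mm.
M1: ⌊1648/2⌋ × 1165 = 824 × 1165 mm
M2: ⌊1165/2⌋ × 824 = 582 × 824 mm
M3: ⌊824/2⌋ × 582 = 412 × 582 mm
M4: ⌊582/2⌋ × 412 = 291 × 412 mm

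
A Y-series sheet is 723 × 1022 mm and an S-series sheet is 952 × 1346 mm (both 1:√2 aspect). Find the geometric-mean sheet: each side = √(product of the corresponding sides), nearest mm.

830 × 1173 mm

Short side: √(723 · 952) = √688296 ≈ 829.6 → 830 mm
Long side: √(1022 · 1346) = √1375612 ≈ 1172.9 → 1173 mm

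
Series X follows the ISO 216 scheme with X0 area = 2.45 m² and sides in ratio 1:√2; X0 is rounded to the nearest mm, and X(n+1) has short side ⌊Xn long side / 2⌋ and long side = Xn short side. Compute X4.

329 × 465 mm

Let X0's short side be w mm. w · w√2 = 2.45 m² = 2,450,000 mm², so w ≈ 1316.2 mm and w√2 ≈ 1861.4 mm → X0 = 1316 × 1861 mm.
X1: ⌊1861/2⌋ × 1316 = 930 × 1316 mm
X2: ⌊1316/2⌋ × 930 = 658 × 930 mm
X3: ⌊930/2⌋ × 658 = 465 × 658 mm
X4: ⌊658/2⌋ × 465 = 329 × 465 mm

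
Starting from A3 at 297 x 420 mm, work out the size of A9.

37 × 52 mm

A4: ⌊420/2⌋ × 297 = 210 × 297 mm
A5: ⌊297/2⌋ × 210 = 148 × 210 mm
A6: ⌊210/2⌋ × 148 = 105 × 148 mm
A7: ⌊148/2⌋ × 105 = 74 × 105 mm
A8: ⌊105/2⌋ × 74 = 52 × 74 mm
A9: ⌊74/2⌋ × 52 = 37 × 52 mm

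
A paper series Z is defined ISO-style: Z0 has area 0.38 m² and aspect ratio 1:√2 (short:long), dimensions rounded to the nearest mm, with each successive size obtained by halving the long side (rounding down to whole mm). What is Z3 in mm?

183 × 259 mm

Let Z0's short side be w mm. w · w√2 = 0.38 m² = 380,000 mm², so w ≈ 518.4 mm and w√2 ≈ 733.1 mm → Z0 = 518 × 733 mm.
Z1: ⌊733/2⌋ × 518 = 366 × 518 mm
Z2: ⌊518/2⌋ × 366 = 259 × 366 mm
Z3: ⌊366/2⌋ × 259 = 183 × 259 mm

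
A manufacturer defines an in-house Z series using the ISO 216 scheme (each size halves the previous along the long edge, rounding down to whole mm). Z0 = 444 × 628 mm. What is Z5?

Z1: ⌊628/2⌋ × 444 = 314 × 444 mm
Z2: ⌊444/2⌋ × 314 = 222 × 314 mm
Z3: ⌊314/2⌋ × 222 = 157 × 222 mm
Z4: ⌊222/2⌋ × 157 = 111 × 157 mm
Z5: ⌊157/2⌋ × 111 = 78 × 111 mm

78 × 111 mm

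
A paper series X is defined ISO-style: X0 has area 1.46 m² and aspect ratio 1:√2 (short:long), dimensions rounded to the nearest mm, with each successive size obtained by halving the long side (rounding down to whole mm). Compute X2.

508 × 718 mm

Let X0's short side be w mm. w · w√2 = 1.46 m² = 1,460,000 mm², so w ≈ 1016.1 mm and w√2 ≈ 1436.9 mm → X0 = 1016 × 1437 mm.
X1: ⌊1437/2⌋ × 1016 = 718 × 1016 mm
X2: ⌊1016/2⌋ × 718 = 508 × 718 mm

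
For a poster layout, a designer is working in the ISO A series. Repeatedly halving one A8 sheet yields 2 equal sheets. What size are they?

2 = 2^1, so 1 halving step.
A8 → A9 → … → A9 after 1 step.

A9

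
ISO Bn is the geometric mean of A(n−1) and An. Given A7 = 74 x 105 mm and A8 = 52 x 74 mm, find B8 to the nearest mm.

Short side: √(74 · 52) = √3848 ≈ 62.0 → 62 mm
Long side: √(105 · 74) = √7770 ≈ 88.1 → 88 mm

62 × 88 mm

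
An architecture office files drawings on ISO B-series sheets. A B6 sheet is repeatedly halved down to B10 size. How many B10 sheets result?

B6 = 125 × 176 mm; B10 = 31 × 44 mm.
Each halving step doubles the count; 4 steps from B6 to B10.
2^4 = 16.

16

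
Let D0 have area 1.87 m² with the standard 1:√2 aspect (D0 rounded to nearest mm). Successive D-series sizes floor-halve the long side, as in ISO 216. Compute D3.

Let D0's short side be w mm. w · w√2 = 1.87 m² = 1,870,000 mm², so w ≈ 1149.9 mm and w√2 ≈ 1626.2 mm → D0 = 1150 × 1626 mm.
D1: ⌊1626/2⌋ × 1150 = 813 × 1150 mm
D2: ⌊1150/2⌋ × 813 = 575 × 813 mm
D3: ⌊813/2⌋ × 575 = 406 × 575 mm

406 × 575 mm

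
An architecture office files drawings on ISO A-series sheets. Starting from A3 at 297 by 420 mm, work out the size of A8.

52 × 74 mm

A4: ⌊420/2⌋ × 297 = 210 × 297 mm
A5: ⌊297/2⌋ × 210 = 148 × 210 mm
A6: ⌊210/2⌋ × 148 = 105 × 148 mm
A7: ⌊148/2⌋ × 105 = 74 × 105 mm
A8: ⌊105/2⌋ × 74 = 52 × 74 mm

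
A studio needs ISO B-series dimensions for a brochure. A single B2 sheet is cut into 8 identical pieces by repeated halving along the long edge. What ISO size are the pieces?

8 = 2^3, so 3 halving steps.
B2 → B3 → … → B5 after 3 steps.

B5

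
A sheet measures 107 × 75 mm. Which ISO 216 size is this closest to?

Aspect ratio 107/75 ≈ 1.427 — close to the ISO √2 ≈ 1.414.
In the A-series (A0 area = 1 m²): A7 = 74 × 105 mm.
Off by 3 mm total — nearest standard size.

A7 (74 × 105 mm)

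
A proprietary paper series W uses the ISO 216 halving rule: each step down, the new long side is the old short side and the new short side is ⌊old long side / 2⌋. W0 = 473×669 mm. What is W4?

W1 = 334 × 473 mm (from W0 by 1 halving).
W2: ⌊473/2⌋ × 334 = 236 × 334 mm
W3: ⌊334/2⌋ × 236 = 167 × 236 mm
W4: ⌊236/2⌋ × 167 = 118 × 167 mm

118 × 167 mm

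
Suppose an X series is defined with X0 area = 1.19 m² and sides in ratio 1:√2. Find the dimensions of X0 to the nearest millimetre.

917 × 1297 mm

Let the short side be w mm. Then w · w√2 = 1.19 m² = 1,190,000 mm².
w² = 1,190,000/√2, so w ≈ 917.3 mm; long side = w√2 ≈ 1297.3 mm.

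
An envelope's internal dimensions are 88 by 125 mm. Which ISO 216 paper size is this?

B7 (88 × 125 mm)

Aspect ratio 125/88 ≈ 1.420 — close to the ISO √2 ≈ 1.414.
In the B-series (B0 = 1000 × 1414 mm): B7 = 88 × 125 mm.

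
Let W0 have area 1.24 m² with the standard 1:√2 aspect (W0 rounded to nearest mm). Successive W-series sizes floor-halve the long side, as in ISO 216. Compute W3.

331 × 468 mm

Let W0's short side be w mm. w · w√2 = 1.24 m² = 1,240,000 mm², so w ≈ 936.4 mm and w√2 ≈ 1324.2 mm → W0 = 936 × 1324 mm.
W1: ⌊1324/2⌋ × 936 = 662 × 936 mm
W2: ⌊936/2⌋ × 662 = 468 × 662 mm
W3: ⌊662/2⌋ × 468 = 331 × 468 mm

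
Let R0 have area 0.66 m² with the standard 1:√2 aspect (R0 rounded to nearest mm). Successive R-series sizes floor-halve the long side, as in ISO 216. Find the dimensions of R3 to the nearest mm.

241 × 341 mm

Let R0's short side be w mm. w · w√2 = 0.66 m² = 660,000 mm², so w ≈ 683.1 mm and w√2 ≈ 966.1 mm → R0 = 683 × 966 mm.
R1: ⌊966/2⌋ × 683 = 483 × 683 mm
R2: ⌊683/2⌋ × 483 = 341 × 483 mm
R3: ⌊483/2⌋ × 341 = 241 × 341 mm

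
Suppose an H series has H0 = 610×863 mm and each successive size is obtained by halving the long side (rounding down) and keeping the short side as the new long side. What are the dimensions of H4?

H1: ⌊863/2⌋ × 610 = 431 × 610 mm
H2: ⌊610/2⌋ × 431 = 305 × 431 mm
H3: ⌊431/2⌋ × 305 = 215 × 305 mm
H4: ⌊305/2⌋ × 215 = 152 × 215 mm

152 × 215 mm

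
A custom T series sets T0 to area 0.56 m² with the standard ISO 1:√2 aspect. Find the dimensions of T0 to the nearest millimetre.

629 × 890 mm

Let the short side be w mm. Then w · w√2 = 0.56 m² = 560,000 mm².
w² = 560,000/√2, so w ≈ 629.3 mm; long side = w√2 ≈ 889.9 mm.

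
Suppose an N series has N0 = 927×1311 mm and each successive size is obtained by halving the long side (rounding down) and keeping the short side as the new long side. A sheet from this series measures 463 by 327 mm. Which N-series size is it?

N0: 927 × 1311 mm
N1: 655 × 927 mm
N2: 463 × 655 mm
N3: 327 × 463 mm
N4: 231 × 327 mm
→ matches N3.

N3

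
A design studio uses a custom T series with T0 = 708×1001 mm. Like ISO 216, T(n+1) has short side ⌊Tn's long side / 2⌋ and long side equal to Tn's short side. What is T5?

T1: ⌊1001/2⌋ × 708 = 500 × 708 mm
T2: ⌊708/2⌋ × 500 = 354 × 500 mm
T3: ⌊500/2⌋ × 354 = 250 × 354 mm
T4: ⌊354/2⌋ × 250 = 177 × 250 mm
T5: ⌊250/2⌋ × 177 = 125 × 177 mm

125 × 177 mm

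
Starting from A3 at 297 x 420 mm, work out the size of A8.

A4: ⌊420/2⌋ × 297 = 210 × 297 mm
A5: ⌊297/2⌋ × 210 = 148 × 210 mm
A6: ⌊210/2⌋ × 148 = 105 × 148 mm
A7: ⌊148/2⌋ × 105 = 74 × 105 mm
A8: ⌊105/2⌋ × 74 = 52 × 74 mm

52 × 74 mm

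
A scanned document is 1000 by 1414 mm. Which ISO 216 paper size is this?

B0 (1000 × 1414 mm)

Aspect ratio 1414/1000 ≈ 1.414 — close to the ISO √2 ≈ 1.414.
In the B-series (B0 = 1000 × 1414 mm): B0 = 1000 × 1414 mm.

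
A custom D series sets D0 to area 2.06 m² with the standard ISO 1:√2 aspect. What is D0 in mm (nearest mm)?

Let the short side be w mm. Then w · w√2 = 2.06 m² = 2,060,000 mm².
w² = 2,060,000/√2, so w ≈ 1206.9 mm; long side = w√2 ≈ 1706.8 mm.

1207 × 1707 mm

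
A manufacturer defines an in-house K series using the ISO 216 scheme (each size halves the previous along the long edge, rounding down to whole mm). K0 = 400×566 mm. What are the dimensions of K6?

K1: ⌊566/2⌋ × 400 = 283 × 400 mm
K2: ⌊400/2⌋ × 283 = 200 × 283 mm
K3: ⌊283/2⌋ × 200 = 141 × 200 mm
K4: ⌊200/2⌋ × 141 = 100 × 141 mm
K5: ⌊141/2⌋ × 100 = 70 × 100 mm
K6: ⌊100/2⌋ × 70 = 50 × 70 mm

50 × 70 mm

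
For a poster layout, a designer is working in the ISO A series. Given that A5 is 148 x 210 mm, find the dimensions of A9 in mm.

37 × 52 mm

A6: ⌊210/2⌋ × 148 = 105 × 148 mm
A7: ⌊148/2⌋ × 105 = 74 × 105 mm
A8: ⌊105/2⌋ × 74 = 52 × 74 mm
A9: ⌊74/2⌋ × 52 = 37 × 52 mm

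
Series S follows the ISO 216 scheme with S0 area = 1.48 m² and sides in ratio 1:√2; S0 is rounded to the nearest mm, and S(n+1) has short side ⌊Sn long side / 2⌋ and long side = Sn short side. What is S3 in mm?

Let S0's short side be w mm. w · w√2 = 1.48 m² = 1,480,000 mm², so w ≈ 1023.0 mm and w√2 ≈ 1446.7 mm → S0 = 1023 × 1447 mm.
S1: ⌊1447/2⌋ × 1023 = 723 × 1023 mm
S2: ⌊1023/2⌋ × 723 = 511 × 723 mm
S3: ⌊723/2⌋ × 511 = 361 × 511 mm

361 × 511 mm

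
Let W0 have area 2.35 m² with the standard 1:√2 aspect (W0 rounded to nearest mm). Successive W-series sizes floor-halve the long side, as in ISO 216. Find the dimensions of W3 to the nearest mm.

Let W0's short side be w mm. w · w√2 = 2.35 m² = 2,350,000 mm², so w ≈ 1289.1 mm and w√2 ≈ 1823.0 mm → W0 = 1289 × 1823 mm.
W1: ⌊1823/2⌋ × 1289 = 911 × 1289 mm
W2: ⌊1289/2⌋ × 911 = 644 × 911 mm
W3: ⌊911/2⌋ × 644 = 455 × 644 mm

455 × 644 mm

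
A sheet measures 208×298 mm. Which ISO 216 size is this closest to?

Aspect ratio 298/208 ≈ 1.433 (ISO target is √2 ≈ 1.414).
In the A-series (A0 area = 1 m²): A4 = 210 × 297 mm.
Off by 3 mm total — nearest standard size.

A4 (210 × 297 mm)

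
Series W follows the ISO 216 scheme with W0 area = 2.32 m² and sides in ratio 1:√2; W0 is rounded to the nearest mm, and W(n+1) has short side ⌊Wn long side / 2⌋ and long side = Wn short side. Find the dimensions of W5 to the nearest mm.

Let W0's short side be w mm. w · w√2 = 2.32 m² = 2,320,000 mm², so w ≈ 1280.8 mm and w√2 ≈ 1811.3 mm → W0 = 1281 × 1811 mm.
W1: ⌊1811/2⌋ × 1281 = 905 × 1281 mm
W2: ⌊1281/2⌋ × 905 = 640 × 905 mm
W3: ⌊905/2⌋ × 640 = 452 × 640 mm
W4: ⌊640/2⌋ × 452 = 320 × 452 mm
W5: ⌊452/2⌋ × 320 = 226 × 320 mm

226 × 320 mm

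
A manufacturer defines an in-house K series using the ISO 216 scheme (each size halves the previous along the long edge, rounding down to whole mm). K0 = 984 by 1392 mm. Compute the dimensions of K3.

K1: ⌊1392/2⌋ × 984 = 696 × 984 mm
K2: ⌊984/2⌋ × 696 = 492 × 696 mm
K3: ⌊696/2⌋ × 492 = 348 × 492 mm

348 × 492 mm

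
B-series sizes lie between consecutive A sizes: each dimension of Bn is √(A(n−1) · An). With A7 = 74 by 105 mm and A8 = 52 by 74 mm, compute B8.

62 × 88 mm

Short side: √(74 · 52) = √3848 ≈ 62.0 → 62 mm
Long side: √(105 · 74) = √7770 ≈ 88.1 → 88 mm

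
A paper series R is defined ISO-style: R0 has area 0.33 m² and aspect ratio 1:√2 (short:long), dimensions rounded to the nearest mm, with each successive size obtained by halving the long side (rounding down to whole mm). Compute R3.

Let R0's short side be w mm. w · w√2 = 0.33 m² = 330,000 mm², so w ≈ 483.1 mm and w√2 ≈ 683.1 mm → R0 = 483 × 683 mm.
R1: ⌊683/2⌋ × 483 = 341 × 483 mm
R2: ⌊483/2⌋ × 341 = 241 × 341 mm
R3: ⌊341/2⌋ × 241 = 170 × 241 mm

170 × 241 mm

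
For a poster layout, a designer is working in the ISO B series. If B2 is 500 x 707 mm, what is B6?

125 × 176 mm

B3: ⌊707/2⌋ × 500 = 353 × 500 mm
B4: ⌊500/2⌋ × 353 = 250 × 353 mm
B5: ⌊353/2⌋ × 250 = 176 × 250 mm
B6: ⌊250/2⌋ × 176 = 125 × 176 mm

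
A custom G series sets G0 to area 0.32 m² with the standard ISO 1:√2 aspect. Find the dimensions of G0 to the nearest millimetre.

Let the short side be w mm. Then w · w√2 = 0.32 m² = 320,000 mm².
w² = 320,000/√2, so w ≈ 475.7 mm; long side = w√2 ≈ 672.7 mm.

476 × 673 mm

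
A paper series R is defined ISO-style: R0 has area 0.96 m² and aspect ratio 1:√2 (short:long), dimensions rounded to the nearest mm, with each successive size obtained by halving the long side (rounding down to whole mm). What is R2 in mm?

412 × 582 mm

Let R0's short side be w mm. w · w√2 = 0.96 m² = 960,000 mm², so w ≈ 823.9 mm and w√2 ≈ 1165.2 mm → R0 = 824 × 1165 mm.
R1: ⌊1165/2⌋ × 824 = 582 × 824 mm
R2: ⌊824/2⌋ × 582 = 412 × 582 mm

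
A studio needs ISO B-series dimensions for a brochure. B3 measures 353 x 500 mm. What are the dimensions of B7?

88 × 125 mm

B4: ⌊500/2⌋ × 353 = 250 × 353 mm
B5: ⌊353/2⌋ × 250 = 176 × 250 mm
B6: ⌊250/2⌋ × 176 = 125 × 176 mm
B7: ⌊176/2⌋ × 125 = 88 × 125 mm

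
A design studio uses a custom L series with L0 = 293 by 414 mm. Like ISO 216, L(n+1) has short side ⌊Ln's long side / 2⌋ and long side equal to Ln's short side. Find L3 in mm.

L1: ⌊414/2⌋ × 293 = 207 × 293 mm
L2: ⌊293/2⌋ × 207 = 146 × 207 mm
L3: ⌊207/2⌋ × 146 = 103 × 146 mm

103 × 146 mm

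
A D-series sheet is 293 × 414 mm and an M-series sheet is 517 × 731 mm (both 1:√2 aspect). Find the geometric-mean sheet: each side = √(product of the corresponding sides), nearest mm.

Short side: √(293 · 517) = √151481 ≈ 389.2 → 389 mm
Long side: √(414 · 731) = √302634 ≈ 550.1 → 550 mm

389 × 550 mm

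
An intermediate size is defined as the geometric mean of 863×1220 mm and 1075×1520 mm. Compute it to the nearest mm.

Short side: √(863 · 1075) = √927725 ≈ 963.2 → 963 mm
Long side: √(1220 · 1520) = √1854400 ≈ 1361.8 → 1362 mm

963 × 1362 mm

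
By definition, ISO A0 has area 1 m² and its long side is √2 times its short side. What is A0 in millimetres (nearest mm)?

Let the short side be w mm. Then the long side is w√2 and w · w√2 = 10⁶ mm².
w² = 10⁶/√2, so w = 1000 / 2^(1/4) ≈ 840.9 mm; long side = 1000 · 2^(1/4) ≈ 1189.2 mm.

841 × 1189 mm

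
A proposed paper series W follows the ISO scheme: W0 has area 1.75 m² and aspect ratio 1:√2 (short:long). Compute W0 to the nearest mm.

Let the short side be w mm. Then w · w√2 = 1.75 m² = 1,750,000 mm².
w² = 1,750,000/√2, so w ≈ 1112.4 mm; long side = w√2 ≈ 1573.2 mm.

1112 × 1573 mm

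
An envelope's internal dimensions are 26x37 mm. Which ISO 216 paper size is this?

A10 (26 × 37 mm)

Aspect ratio 37/26 ≈ 1.423 — close to the ISO √2 ≈ 1.414.
In the A-series (A0 area = 1 m²): A10 = 26 × 37 mm.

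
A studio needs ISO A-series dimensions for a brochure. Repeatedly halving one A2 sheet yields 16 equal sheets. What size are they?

16 = 2^4, so 4 halving steps.
A2 → A3 → … → A6 after 4 steps.

A6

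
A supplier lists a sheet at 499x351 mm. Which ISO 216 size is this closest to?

Aspect ratio 499/351 ≈ 1.422 — close to the ISO √2 ≈ 1.414.
In the B-series (B0 = 1000 × 1414 mm): B3 = 353 × 500 mm.
Off by 3 mm total — nearest standard size.

B3 (353 × 500 mm)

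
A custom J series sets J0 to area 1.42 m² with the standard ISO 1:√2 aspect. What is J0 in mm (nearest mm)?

Let the short side be w mm. Then w · w√2 = 1.42 m² = 1,420,000 mm².
w² = 1,420,000/√2, so w ≈ 1002.0 mm; long side = w√2 ≈ 1417.1 mm.

1002 × 1417 mm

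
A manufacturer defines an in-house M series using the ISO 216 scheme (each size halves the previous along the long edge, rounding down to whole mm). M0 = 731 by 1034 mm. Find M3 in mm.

258 × 365 mm

M1: ⌊1034/2⌋ × 731 = 517 × 731 mm
M2: ⌊731/2⌋ × 517 = 365 × 517 mm
M3: ⌊517/2⌋ × 365 = 258 × 365 mm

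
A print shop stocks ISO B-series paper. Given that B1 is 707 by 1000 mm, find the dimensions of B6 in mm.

B2: ⌊1000/2⌋ × 707 = 500 × 707 mm
B3: ⌊707/2⌋ × 500 = 353 × 500 mm
B4: ⌊500/2⌋ × 353 = 250 × 353 mm
B5: ⌊353/2⌋ × 250 = 176 × 250 mm
B6: ⌊250/2⌋ × 176 = 125 × 176 mm

125 × 176 mm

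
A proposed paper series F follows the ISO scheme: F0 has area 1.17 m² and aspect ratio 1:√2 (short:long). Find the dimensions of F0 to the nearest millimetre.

Let the short side be w mm. Then w · w√2 = 1.17 m² = 1,170,000 mm².
w² = 1,170,000/√2, so w ≈ 909.6 mm; long side = w√2 ≈ 1286.3 mm.

910 × 1286 mm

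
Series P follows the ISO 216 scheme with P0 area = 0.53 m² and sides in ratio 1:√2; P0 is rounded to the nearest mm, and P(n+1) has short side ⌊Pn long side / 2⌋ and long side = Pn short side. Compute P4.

Let P0's short side be w mm. w · w√2 = 0.53 m² = 530,000 mm², so w ≈ 612.2 mm and w√2 ≈ 865.8 mm → P0 = 612 × 866 mm.
P1: ⌊866/2⌋ × 612 = 433 × 612 mm
P2: ⌊612/2⌋ × 433 = 306 × 433 mm
P3: ⌊433/2⌋ × 306 = 216 × 306 mm
P4: ⌊306/2⌋ × 216 = 153 × 216 mm

153 × 216 mm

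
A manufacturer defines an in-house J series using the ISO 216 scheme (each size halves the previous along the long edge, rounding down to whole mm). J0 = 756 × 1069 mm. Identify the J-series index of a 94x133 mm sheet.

J6

J0: 756 × 1069 mm
J1: 534 × 756 mm
J2: 378 × 534 mm
J3: 267 × 378 mm
J4: 189 × 267 mm
J5: 133 × 189 mm
J6: 94 × 133 mm
J7: 66 × 94 mm
→ matches J6.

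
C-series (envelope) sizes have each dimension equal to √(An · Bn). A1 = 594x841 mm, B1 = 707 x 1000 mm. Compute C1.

Short side: √(594 · 707) = √419958 ≈ 648.0 → 648 mm
Long side: √(841 · 1000) = √841000 ≈ 917.1 → 917 mm

648 × 917 mm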